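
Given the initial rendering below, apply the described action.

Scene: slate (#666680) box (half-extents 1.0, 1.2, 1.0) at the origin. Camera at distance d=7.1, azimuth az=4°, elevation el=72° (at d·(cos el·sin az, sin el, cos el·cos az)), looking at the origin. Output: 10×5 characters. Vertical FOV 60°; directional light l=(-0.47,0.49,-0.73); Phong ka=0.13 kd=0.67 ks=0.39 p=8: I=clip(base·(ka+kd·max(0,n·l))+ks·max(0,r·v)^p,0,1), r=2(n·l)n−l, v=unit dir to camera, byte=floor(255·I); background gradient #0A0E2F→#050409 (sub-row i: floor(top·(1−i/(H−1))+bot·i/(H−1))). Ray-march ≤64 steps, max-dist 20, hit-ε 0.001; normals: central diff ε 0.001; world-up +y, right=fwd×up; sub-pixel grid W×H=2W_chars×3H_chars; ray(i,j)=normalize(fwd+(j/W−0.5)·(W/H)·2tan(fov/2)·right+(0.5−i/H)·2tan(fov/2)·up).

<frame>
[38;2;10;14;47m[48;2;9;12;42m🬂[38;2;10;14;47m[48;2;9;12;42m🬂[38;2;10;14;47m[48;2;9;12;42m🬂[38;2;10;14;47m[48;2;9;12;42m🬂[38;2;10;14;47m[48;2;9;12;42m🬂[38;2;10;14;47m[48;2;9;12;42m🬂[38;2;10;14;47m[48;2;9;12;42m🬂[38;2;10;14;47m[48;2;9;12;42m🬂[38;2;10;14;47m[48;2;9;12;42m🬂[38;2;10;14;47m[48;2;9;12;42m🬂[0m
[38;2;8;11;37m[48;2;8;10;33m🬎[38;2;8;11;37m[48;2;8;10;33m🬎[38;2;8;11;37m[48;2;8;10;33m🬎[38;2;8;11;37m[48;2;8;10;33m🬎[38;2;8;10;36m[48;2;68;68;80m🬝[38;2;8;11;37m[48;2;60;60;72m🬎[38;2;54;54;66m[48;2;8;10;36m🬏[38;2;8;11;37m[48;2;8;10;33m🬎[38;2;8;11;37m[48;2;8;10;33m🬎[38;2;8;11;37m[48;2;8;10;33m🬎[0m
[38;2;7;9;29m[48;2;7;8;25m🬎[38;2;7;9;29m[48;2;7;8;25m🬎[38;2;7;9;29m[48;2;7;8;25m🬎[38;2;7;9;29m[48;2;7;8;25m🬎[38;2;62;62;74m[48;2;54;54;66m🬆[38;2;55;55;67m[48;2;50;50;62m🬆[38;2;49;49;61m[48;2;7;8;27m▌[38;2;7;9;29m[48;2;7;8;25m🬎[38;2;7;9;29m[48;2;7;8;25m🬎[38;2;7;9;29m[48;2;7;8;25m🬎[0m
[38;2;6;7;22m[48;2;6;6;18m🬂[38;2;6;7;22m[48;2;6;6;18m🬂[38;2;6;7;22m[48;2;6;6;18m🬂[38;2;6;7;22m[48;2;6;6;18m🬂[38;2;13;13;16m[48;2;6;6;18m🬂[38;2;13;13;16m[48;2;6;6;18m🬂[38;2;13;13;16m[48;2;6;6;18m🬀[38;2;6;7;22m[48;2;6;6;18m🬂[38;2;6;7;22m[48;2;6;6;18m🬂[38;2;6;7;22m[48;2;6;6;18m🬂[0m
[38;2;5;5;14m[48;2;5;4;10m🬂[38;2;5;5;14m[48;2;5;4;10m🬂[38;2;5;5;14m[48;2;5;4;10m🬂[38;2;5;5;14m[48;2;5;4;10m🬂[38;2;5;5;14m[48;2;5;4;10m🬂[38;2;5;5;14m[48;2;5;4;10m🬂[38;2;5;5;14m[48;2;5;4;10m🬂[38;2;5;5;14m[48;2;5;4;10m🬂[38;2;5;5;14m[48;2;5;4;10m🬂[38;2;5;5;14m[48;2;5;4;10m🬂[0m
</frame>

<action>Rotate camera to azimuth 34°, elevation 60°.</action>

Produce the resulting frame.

<frame>
[38;2;10;14;47m[48;2;9;12;42m🬂[38;2;10;14;47m[48;2;9;12;42m🬂[38;2;10;14;47m[48;2;9;12;42m🬂[38;2;10;14;47m[48;2;9;12;42m🬂[38;2;10;14;47m[48;2;9;12;42m🬂[38;2;10;14;47m[48;2;9;12;42m🬂[38;2;10;14;47m[48;2;9;12;42m🬂[38;2;10;14;47m[48;2;9;12;42m🬂[38;2;10;14;47m[48;2;9;12;42m🬂[38;2;10;14;47m[48;2;9;12;42m🬂[0m
[38;2;8;11;37m[48;2;8;10;33m🬎[38;2;8;11;37m[48;2;8;10;33m🬎[38;2;8;11;37m[48;2;8;10;33m🬎[38;2;8;11;37m[48;2;8;10;33m🬎[38;2;8;10;36m[48;2;104;104;116m🬝[38;2;8;11;37m[48;2;106;106;117m🬎[38;2;8;11;37m[48;2;8;10;33m🬎[38;2;8;11;37m[48;2;8;10;33m🬎[38;2;8;11;37m[48;2;8;10;33m🬎[38;2;8;11;37m[48;2;8;10;33m🬎[0m
[38;2;7;9;29m[48;2;7;8;25m🬎[38;2;7;9;29m[48;2;7;8;25m🬎[38;2;7;9;29m[48;2;7;8;25m🬎[38;2;7;9;29m[48;2;7;8;25m🬎[38;2;84;84;96m[48;2;13;13;16m🬎[38;2;93;93;105m[48;2;75;75;87m🬂[38;2;84;84;96m[48;2;8;9;24m🬄[38;2;7;9;29m[48;2;7;8;25m🬎[38;2;7;9;29m[48;2;7;8;25m🬎[38;2;7;9;29m[48;2;7;8;25m🬎[0m
[38;2;6;7;22m[48;2;6;6;18m🬂[38;2;6;7;22m[48;2;6;6;18m🬂[38;2;6;7;22m[48;2;6;6;18m🬂[38;2;6;7;22m[48;2;6;6;18m🬂[38;2;13;13;16m[48;2;6;6;18m🬂[38;2;13;13;16m[48;2;6;6;17m🬆[38;2;6;7;22m[48;2;6;6;18m🬂[38;2;6;7;22m[48;2;6;6;18m🬂[38;2;6;7;22m[48;2;6;6;18m🬂[38;2;6;7;22m[48;2;6;6;18m🬂[0m
[38;2;5;5;14m[48;2;5;4;10m🬂[38;2;5;5;14m[48;2;5;4;10m🬂[38;2;5;5;14m[48;2;5;4;10m🬂[38;2;5;5;14m[48;2;5;4;10m🬂[38;2;5;5;14m[48;2;5;4;10m🬂[38;2;5;5;14m[48;2;5;4;10m🬂[38;2;5;5;14m[48;2;5;4;10m🬂[38;2;5;5;14m[48;2;5;4;10m🬂[38;2;5;5;14m[48;2;5;4;10m🬂[38;2;5;5;14m[48;2;5;4;10m🬂[0m
</frame>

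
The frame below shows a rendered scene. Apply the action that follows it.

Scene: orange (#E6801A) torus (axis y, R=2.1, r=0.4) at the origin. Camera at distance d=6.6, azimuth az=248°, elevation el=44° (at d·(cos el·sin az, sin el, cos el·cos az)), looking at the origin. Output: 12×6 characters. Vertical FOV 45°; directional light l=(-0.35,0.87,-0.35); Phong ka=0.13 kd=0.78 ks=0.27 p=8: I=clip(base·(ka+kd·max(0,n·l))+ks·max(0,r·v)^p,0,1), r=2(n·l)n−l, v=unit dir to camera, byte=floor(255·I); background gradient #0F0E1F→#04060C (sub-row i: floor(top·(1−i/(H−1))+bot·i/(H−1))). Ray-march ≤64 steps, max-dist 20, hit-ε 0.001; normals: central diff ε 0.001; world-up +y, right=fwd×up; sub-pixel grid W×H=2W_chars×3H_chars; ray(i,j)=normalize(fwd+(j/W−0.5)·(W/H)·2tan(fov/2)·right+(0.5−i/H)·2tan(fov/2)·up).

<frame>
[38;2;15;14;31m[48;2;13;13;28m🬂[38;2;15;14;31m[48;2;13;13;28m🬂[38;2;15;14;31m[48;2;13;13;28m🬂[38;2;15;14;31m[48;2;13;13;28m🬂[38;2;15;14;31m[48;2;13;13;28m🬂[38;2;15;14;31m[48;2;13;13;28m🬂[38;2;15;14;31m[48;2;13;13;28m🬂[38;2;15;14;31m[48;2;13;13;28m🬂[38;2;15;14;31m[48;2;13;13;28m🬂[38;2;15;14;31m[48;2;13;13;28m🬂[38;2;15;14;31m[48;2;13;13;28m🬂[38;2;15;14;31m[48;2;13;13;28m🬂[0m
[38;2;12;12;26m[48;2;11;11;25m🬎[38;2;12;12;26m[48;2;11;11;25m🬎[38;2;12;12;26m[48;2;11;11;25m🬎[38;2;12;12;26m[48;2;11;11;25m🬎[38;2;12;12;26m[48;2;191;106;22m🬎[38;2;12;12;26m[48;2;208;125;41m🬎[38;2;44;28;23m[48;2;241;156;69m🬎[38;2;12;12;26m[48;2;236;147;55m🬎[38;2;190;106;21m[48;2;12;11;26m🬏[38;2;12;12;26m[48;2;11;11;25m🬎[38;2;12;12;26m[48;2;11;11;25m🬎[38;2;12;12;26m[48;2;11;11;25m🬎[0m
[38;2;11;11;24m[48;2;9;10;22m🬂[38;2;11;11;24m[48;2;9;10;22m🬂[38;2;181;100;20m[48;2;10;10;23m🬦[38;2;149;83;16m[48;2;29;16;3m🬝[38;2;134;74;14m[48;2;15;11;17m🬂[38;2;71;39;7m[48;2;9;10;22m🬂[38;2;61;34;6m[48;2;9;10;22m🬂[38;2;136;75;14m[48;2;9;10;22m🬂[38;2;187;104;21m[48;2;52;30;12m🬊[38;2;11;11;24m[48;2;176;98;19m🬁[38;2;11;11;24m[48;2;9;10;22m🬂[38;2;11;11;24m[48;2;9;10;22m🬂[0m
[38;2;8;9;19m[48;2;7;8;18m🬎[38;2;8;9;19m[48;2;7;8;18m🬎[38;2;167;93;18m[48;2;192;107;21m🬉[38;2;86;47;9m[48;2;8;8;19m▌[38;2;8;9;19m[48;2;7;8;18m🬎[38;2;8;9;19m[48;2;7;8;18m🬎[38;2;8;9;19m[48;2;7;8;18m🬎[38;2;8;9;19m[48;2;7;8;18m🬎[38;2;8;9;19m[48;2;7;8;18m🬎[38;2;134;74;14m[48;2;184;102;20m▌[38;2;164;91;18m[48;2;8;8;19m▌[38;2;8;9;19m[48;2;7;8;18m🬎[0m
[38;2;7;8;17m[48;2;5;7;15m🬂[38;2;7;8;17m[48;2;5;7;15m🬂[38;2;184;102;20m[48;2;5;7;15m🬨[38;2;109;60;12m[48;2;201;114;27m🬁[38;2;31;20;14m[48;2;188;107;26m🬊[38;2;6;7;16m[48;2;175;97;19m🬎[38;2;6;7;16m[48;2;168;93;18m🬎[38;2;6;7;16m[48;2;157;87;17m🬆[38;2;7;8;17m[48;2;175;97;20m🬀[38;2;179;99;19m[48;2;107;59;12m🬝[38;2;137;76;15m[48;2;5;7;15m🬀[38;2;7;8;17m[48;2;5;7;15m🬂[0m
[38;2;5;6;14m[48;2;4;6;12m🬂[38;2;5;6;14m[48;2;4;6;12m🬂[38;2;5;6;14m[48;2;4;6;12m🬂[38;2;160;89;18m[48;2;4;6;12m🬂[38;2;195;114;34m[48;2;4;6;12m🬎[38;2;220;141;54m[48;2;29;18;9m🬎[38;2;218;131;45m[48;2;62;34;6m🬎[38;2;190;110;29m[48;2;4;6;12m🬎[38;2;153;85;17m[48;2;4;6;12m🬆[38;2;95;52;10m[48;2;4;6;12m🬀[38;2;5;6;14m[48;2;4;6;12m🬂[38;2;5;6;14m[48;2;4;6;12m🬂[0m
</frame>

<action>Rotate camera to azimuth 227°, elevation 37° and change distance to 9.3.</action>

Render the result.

<frame>
[38;2;15;14;31m[48;2;13;13;28m🬂[38;2;15;14;31m[48;2;13;13;28m🬂[38;2;15;14;31m[48;2;13;13;28m🬂[38;2;15;14;31m[48;2;13;13;28m🬂[38;2;15;14;31m[48;2;13;13;28m🬂[38;2;15;14;31m[48;2;13;13;28m🬂[38;2;15;14;31m[48;2;13;13;28m🬂[38;2;15;14;31m[48;2;13;13;28m🬂[38;2;15;14;31m[48;2;13;13;28m🬂[38;2;15;14;31m[48;2;13;13;28m🬂[38;2;15;14;31m[48;2;13;13;28m🬂[38;2;15;14;31m[48;2;13;13;28m🬂[0m
[38;2;12;12;26m[48;2;11;11;25m🬎[38;2;12;12;26m[48;2;11;11;25m🬎[38;2;12;12;26m[48;2;11;11;25m🬎[38;2;12;12;26m[48;2;11;11;25m🬎[38;2;12;12;26m[48;2;11;11;25m🬎[38;2;12;12;26m[48;2;11;11;25m🬎[38;2;12;12;26m[48;2;11;11;25m🬎[38;2;12;12;26m[48;2;11;11;25m🬎[38;2;12;12;26m[48;2;11;11;25m🬎[38;2;12;12;26m[48;2;11;11;25m🬎[38;2;12;12;26m[48;2;11;11;25m🬎[38;2;12;12;26m[48;2;11;11;25m🬎[0m
[38;2;11;11;24m[48;2;9;10;22m🬂[38;2;11;11;24m[48;2;9;10;22m🬂[38;2;11;11;24m[48;2;9;10;22m🬂[38;2;10;10;23m[48;2;185;103;20m🬝[38;2;17;12;17m[48;2;168;93;18m🬡[38;2;160;88;17m[48;2;9;10;22m🬎[38;2;176;98;20m[48;2;38;24;18m🬊[38;2;169;94;18m[48;2;16;12;16m🬌[38;2;172;96;19m[48;2;10;10;23m🬱[38;2;11;11;24m[48;2;9;10;22m🬂[38;2;11;11;24m[48;2;9;10;22m🬂[38;2;11;11;24m[48;2;9;10;22m🬂[0m
[38;2;8;9;19m[48;2;7;8;18m🬎[38;2;8;9;19m[48;2;7;8;18m🬎[38;2;8;9;19m[48;2;7;8;18m🬎[38;2;184;102;20m[48;2;8;8;19m▐[38;2;18;13;14m[48;2;159;88;17m🬊[38;2;8;9;19m[48;2;7;8;18m🬎[38;2;8;9;19m[48;2;7;8;18m🬎[38;2;8;8;19m[48;2;163;90;18m🬝[38;2;83;46;9m[48;2;186;103;20m🬄[38;2;8;9;19m[48;2;7;8;18m🬎[38;2;8;9;19m[48;2;7;8;18m🬎[38;2;8;9;19m[48;2;7;8;18m🬎[0m
[38;2;7;8;17m[48;2;5;7;15m🬂[38;2;7;8;17m[48;2;5;7;15m🬂[38;2;7;8;17m[48;2;5;7;15m🬂[38;2;7;8;17m[48;2;5;7;15m🬂[38;2;192;109;25m[48;2;30;20;14m🬂[38;2;191;109;26m[48;2;5;7;15m🬎[38;2;192;108;23m[48;2;5;7;15m🬎[38;2;195;112;28m[48;2;38;24;13m🬆[38;2;170;94;19m[48;2;5;7;15m🬀[38;2;7;8;17m[48;2;5;7;15m🬂[38;2;7;8;17m[48;2;5;7;15m🬂[38;2;7;8;17m[48;2;5;7;15m🬂[0m
[38;2;5;6;14m[48;2;4;6;12m🬂[38;2;5;6;14m[48;2;4;6;12m🬂[38;2;5;6;14m[48;2;4;6;12m🬂[38;2;5;6;14m[48;2;4;6;12m🬂[38;2;5;6;14m[48;2;4;6;12m🬂[38;2;5;6;14m[48;2;4;6;12m🬂[38;2;5;6;14m[48;2;4;6;12m🬂[38;2;5;6;14m[48;2;4;6;12m🬂[38;2;5;6;14m[48;2;4;6;12m🬂[38;2;5;6;14m[48;2;4;6;12m🬂[38;2;5;6;14m[48;2;4;6;12m🬂[38;2;5;6;14m[48;2;4;6;12m🬂[0m
</frame>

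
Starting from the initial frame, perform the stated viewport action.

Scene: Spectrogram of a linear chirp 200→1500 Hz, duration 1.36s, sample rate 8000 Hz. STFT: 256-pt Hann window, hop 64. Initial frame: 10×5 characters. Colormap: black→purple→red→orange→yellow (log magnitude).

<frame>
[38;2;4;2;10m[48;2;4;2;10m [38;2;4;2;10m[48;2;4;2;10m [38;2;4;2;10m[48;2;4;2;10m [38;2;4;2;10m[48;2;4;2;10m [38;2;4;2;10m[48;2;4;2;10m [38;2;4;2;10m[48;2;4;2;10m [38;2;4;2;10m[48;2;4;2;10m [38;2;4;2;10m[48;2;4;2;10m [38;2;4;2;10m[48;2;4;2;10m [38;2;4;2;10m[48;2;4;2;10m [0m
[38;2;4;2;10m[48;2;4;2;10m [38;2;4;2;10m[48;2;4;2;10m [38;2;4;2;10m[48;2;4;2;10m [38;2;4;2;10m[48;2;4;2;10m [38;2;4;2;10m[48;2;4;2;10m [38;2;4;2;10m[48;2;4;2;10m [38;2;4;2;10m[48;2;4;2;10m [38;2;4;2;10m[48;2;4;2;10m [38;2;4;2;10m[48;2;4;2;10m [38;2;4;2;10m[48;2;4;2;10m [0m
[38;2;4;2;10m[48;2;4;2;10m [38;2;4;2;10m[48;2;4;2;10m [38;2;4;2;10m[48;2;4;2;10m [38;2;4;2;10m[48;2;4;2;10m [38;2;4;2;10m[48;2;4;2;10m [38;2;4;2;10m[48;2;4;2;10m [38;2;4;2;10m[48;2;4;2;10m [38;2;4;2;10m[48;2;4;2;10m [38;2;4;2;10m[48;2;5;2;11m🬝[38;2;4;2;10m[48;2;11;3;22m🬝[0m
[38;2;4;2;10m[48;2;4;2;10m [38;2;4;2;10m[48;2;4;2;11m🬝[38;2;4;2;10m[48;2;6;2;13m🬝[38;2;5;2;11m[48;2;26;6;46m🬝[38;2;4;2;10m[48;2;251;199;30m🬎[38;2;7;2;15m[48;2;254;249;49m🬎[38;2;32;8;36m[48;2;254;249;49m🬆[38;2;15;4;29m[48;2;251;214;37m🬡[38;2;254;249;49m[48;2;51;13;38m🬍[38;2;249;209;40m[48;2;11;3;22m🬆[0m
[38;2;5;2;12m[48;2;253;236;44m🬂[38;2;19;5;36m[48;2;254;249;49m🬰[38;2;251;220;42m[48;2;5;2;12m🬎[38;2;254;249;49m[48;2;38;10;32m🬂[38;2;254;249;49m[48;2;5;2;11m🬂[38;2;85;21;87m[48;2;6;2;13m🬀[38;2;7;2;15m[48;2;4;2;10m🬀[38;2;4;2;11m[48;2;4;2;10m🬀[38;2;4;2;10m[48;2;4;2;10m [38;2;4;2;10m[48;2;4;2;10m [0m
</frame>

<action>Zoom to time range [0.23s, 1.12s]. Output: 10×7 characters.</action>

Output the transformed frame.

<frame>
[38;2;4;2;10m[48;2;4;2;10m [38;2;4;2;10m[48;2;4;2;10m [38;2;4;2;10m[48;2;4;2;10m [38;2;4;2;10m[48;2;4;2;10m [38;2;4;2;10m[48;2;4;2;10m [38;2;4;2;10m[48;2;4;2;10m [38;2;4;2;10m[48;2;4;2;10m [38;2;4;2;10m[48;2;4;2;10m [38;2;4;2;10m[48;2;4;2;10m [38;2;4;2;10m[48;2;4;2;10m [0m
[38;2;4;2;10m[48;2;4;2;10m [38;2;4;2;10m[48;2;4;2;10m [38;2;4;2;10m[48;2;4;2;10m [38;2;4;2;10m[48;2;4;2;10m [38;2;4;2;10m[48;2;4;2;10m [38;2;4;2;10m[48;2;4;2;10m [38;2;4;2;10m[48;2;4;2;10m [38;2;4;2;10m[48;2;4;2;10m [38;2;4;2;10m[48;2;4;2;10m [38;2;4;2;10m[48;2;4;2;10m [0m
[38;2;4;2;10m[48;2;4;2;10m [38;2;4;2;10m[48;2;4;2;10m [38;2;4;2;10m[48;2;4;2;10m [38;2;4;2;10m[48;2;4;2;10m [38;2;4;2;10m[48;2;4;2;10m [38;2;4;2;10m[48;2;4;2;10m [38;2;4;2;10m[48;2;4;2;10m [38;2;4;2;10m[48;2;4;2;10m [38;2;4;2;10m[48;2;4;2;10m [38;2;4;2;10m[48;2;4;2;10m [0m
[38;2;4;2;10m[48;2;4;2;10m [38;2;4;2;10m[48;2;4;2;10m [38;2;4;2;10m[48;2;4;2;10m [38;2;4;2;10m[48;2;4;2;10m [38;2;4;2;10m[48;2;4;2;10m [38;2;4;2;10m[48;2;4;2;10m [38;2;4;2;10m[48;2;4;2;10m [38;2;4;2;10m[48;2;4;2;10m [38;2;4;2;10m[48;2;4;2;10m [38;2;4;2;10m[48;2;4;2;10m [0m
[38;2;4;2;10m[48;2;4;2;10m [38;2;4;2;10m[48;2;4;2;10m [38;2;4;2;10m[48;2;4;2;10m [38;2;4;2;10m[48;2;4;2;10m [38;2;4;2;10m[48;2;4;2;11m🬎[38;2;4;2;10m[48;2;5;2;13m🬝[38;2;4;2;10m[48;2;8;2;17m🬎[38;2;7;2;15m[48;2;54;12;89m🬝[38;2;5;2;12m[48;2;249;195;33m🬎[38;2;12;3;23m[48;2;254;249;49m🬎[0m
[38;2;6;2;13m[48;2;28;7;50m🬝[38;2;5;2;12m[48;2;243;183;40m🬎[38;2;10;3;21m[48;2;254;249;49m🬎[38;2;31;8;37m[48;2;253;227;40m🬆[38;2;11;3;23m[48;2;241;200;55m🬂[38;2;237;185;57m[48;2;22;5;40m🬍[38;2;253;236;44m[48;2;7;2;16m🬎[38;2;254;249;49m[48;2;33;8;38m🬂[38;2;254;249;49m[48;2;6;2;14m🬂[38;2;232;117;33m[48;2;12;3;24m🬀[0m
[38;2;254;249;49m[48;2;38;10;38m🬂[38;2;254;249;49m[48;2;7;2;15m🬂[38;2;251;179;21m[48;2;20;5;26m🬀[38;2;18;4;33m[48;2;5;2;12m🬀[38;2;6;2;14m[48;2;4;2;10m🬂[38;2;4;2;11m[48;2;4;2;10m🬂[38;2;4;2;11m[48;2;4;2;10m🬀[38;2;4;2;10m[48;2;4;2;10m [38;2;4;2;10m[48;2;4;2;10m [38;2;4;2;10m[48;2;4;2;10m [0m
</frame>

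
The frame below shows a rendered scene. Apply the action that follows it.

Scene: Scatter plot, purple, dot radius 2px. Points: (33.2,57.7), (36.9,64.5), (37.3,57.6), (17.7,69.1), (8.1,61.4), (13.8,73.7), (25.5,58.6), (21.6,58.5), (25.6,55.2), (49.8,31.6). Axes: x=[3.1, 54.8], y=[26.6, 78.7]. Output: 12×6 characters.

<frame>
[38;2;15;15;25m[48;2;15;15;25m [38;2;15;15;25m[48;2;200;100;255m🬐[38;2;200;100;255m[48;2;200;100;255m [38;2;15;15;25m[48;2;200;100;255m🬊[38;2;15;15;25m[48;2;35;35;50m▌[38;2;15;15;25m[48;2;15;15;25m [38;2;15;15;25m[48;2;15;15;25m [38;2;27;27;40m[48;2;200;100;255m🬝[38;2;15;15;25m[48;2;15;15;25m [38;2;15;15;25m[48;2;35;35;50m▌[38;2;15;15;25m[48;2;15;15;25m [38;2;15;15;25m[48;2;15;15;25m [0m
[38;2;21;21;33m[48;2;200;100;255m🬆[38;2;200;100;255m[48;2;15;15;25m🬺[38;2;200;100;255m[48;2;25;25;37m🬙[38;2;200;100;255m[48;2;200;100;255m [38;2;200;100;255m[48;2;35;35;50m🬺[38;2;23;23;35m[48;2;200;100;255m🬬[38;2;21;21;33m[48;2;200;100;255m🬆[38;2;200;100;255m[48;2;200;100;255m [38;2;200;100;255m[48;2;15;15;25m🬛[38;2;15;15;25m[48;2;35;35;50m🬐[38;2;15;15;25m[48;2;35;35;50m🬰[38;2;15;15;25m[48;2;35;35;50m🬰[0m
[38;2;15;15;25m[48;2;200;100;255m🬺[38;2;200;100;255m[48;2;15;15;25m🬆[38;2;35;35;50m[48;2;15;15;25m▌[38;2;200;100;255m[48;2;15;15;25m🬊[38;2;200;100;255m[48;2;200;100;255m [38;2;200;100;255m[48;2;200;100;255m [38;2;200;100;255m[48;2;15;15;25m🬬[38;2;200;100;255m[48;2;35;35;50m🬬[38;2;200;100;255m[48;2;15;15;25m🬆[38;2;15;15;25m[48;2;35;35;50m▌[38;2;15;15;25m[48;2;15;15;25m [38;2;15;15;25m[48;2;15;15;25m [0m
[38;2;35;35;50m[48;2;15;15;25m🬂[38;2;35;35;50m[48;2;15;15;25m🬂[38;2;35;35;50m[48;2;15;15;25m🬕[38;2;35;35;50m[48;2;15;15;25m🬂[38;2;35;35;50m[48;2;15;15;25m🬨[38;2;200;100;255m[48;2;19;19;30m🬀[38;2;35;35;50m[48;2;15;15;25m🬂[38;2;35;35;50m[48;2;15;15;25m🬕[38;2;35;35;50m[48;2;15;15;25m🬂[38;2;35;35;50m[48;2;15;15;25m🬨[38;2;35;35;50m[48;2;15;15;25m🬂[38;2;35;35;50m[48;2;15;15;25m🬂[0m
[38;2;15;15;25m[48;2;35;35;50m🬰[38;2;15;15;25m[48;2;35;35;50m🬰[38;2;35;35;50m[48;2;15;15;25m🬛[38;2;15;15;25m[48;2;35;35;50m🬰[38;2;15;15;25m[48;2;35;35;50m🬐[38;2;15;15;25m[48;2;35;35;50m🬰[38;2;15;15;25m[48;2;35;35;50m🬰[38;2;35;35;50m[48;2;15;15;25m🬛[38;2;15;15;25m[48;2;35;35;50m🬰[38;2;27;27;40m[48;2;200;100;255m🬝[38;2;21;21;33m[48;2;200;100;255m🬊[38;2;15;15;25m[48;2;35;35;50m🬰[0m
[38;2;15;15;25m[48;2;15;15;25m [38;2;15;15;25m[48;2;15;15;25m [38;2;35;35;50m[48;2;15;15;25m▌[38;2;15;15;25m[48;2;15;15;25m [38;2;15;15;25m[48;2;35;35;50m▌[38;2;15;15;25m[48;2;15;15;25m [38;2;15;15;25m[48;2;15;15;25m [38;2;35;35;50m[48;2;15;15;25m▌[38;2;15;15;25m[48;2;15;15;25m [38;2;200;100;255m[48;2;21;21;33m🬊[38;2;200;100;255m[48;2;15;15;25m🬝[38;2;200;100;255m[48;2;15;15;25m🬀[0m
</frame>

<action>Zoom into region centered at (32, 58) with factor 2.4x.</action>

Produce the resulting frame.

<frame>
[38;2;15;15;25m[48;2;15;15;25m [38;2;15;15;25m[48;2;15;15;25m [38;2;35;35;50m[48;2;15;15;25m▌[38;2;15;15;25m[48;2;15;15;25m [38;2;15;15;25m[48;2;35;35;50m▌[38;2;15;15;25m[48;2;15;15;25m [38;2;15;15;25m[48;2;15;15;25m [38;2;27;27;40m[48;2;200;100;255m🬝[38;2;15;15;25m[48;2;200;100;255m🬊[38;2;15;15;25m[48;2;35;35;50m▌[38;2;15;15;25m[48;2;15;15;25m [38;2;15;15;25m[48;2;15;15;25m [0m
[38;2;15;15;25m[48;2;35;35;50m🬰[38;2;15;15;25m[48;2;35;35;50m🬰[38;2;35;35;50m[48;2;15;15;25m🬛[38;2;15;15;25m[48;2;35;35;50m🬰[38;2;15;15;25m[48;2;35;35;50m🬐[38;2;15;15;25m[48;2;35;35;50m🬰[38;2;15;15;25m[48;2;35;35;50m🬰[38;2;200;100;255m[48;2;28;28;41m🬊[38;2;200;100;255m[48;2;15;15;25m🬝[38;2;200;100;255m[48;2;31;31;45m🬀[38;2;15;15;25m[48;2;35;35;50m🬰[38;2;15;15;25m[48;2;35;35;50m🬰[0m
[38;2;200;100;255m[48;2;15;15;25m🬺[38;2;15;15;25m[48;2;200;100;255m🬆[38;2;200;100;255m[48;2;15;15;25m🬺[38;2;15;15;25m[48;2;200;100;255m🬬[38;2;15;15;25m[48;2;35;35;50m▌[38;2;15;15;25m[48;2;200;100;255m🬆[38;2;200;100;255m[48;2;15;15;25m🬺[38;2;25;25;37m[48;2;200;100;255m🬎[38;2;15;15;25m[48;2;200;100;255m🬀[38;2;28;28;41m[48;2;200;100;255m🬊[38;2;15;15;25m[48;2;15;15;25m [38;2;15;15;25m[48;2;15;15;25m [0m
[38;2;200;100;255m[48;2;15;15;25m🬆[38;2;200;100;255m[48;2;25;25;37m🬫[38;2;200;100;255m[48;2;200;100;255m [38;2;200;100;255m[48;2;23;23;35m🬃[38;2;35;35;50m[48;2;15;15;25m🬨[38;2;200;100;255m[48;2;19;19;30m🬁[38;2;200;100;255m[48;2;15;15;25m🬆[38;2;35;35;50m[48;2;15;15;25m🬕[38;2;200;100;255m[48;2;15;15;25m🬊[38;2;200;100;255m[48;2;27;27;40m🬀[38;2;35;35;50m[48;2;15;15;25m🬂[38;2;35;35;50m[48;2;15;15;25m🬂[0m
[38;2;15;15;25m[48;2;35;35;50m🬰[38;2;15;15;25m[48;2;35;35;50m🬰[38;2;200;100;255m[48;2;27;27;40m🬀[38;2;15;15;25m[48;2;35;35;50m🬰[38;2;15;15;25m[48;2;35;35;50m🬐[38;2;15;15;25m[48;2;35;35;50m🬰[38;2;15;15;25m[48;2;35;35;50m🬰[38;2;35;35;50m[48;2;15;15;25m🬛[38;2;15;15;25m[48;2;35;35;50m🬰[38;2;15;15;25m[48;2;35;35;50m🬐[38;2;15;15;25m[48;2;35;35;50m🬰[38;2;15;15;25m[48;2;35;35;50m🬰[0m
[38;2;15;15;25m[48;2;15;15;25m [38;2;15;15;25m[48;2;15;15;25m [38;2;35;35;50m[48;2;15;15;25m▌[38;2;15;15;25m[48;2;15;15;25m [38;2;15;15;25m[48;2;35;35;50m▌[38;2;15;15;25m[48;2;15;15;25m [38;2;15;15;25m[48;2;15;15;25m [38;2;35;35;50m[48;2;15;15;25m▌[38;2;15;15;25m[48;2;15;15;25m [38;2;15;15;25m[48;2;35;35;50m▌[38;2;15;15;25m[48;2;15;15;25m [38;2;15;15;25m[48;2;15;15;25m [0m
</frame>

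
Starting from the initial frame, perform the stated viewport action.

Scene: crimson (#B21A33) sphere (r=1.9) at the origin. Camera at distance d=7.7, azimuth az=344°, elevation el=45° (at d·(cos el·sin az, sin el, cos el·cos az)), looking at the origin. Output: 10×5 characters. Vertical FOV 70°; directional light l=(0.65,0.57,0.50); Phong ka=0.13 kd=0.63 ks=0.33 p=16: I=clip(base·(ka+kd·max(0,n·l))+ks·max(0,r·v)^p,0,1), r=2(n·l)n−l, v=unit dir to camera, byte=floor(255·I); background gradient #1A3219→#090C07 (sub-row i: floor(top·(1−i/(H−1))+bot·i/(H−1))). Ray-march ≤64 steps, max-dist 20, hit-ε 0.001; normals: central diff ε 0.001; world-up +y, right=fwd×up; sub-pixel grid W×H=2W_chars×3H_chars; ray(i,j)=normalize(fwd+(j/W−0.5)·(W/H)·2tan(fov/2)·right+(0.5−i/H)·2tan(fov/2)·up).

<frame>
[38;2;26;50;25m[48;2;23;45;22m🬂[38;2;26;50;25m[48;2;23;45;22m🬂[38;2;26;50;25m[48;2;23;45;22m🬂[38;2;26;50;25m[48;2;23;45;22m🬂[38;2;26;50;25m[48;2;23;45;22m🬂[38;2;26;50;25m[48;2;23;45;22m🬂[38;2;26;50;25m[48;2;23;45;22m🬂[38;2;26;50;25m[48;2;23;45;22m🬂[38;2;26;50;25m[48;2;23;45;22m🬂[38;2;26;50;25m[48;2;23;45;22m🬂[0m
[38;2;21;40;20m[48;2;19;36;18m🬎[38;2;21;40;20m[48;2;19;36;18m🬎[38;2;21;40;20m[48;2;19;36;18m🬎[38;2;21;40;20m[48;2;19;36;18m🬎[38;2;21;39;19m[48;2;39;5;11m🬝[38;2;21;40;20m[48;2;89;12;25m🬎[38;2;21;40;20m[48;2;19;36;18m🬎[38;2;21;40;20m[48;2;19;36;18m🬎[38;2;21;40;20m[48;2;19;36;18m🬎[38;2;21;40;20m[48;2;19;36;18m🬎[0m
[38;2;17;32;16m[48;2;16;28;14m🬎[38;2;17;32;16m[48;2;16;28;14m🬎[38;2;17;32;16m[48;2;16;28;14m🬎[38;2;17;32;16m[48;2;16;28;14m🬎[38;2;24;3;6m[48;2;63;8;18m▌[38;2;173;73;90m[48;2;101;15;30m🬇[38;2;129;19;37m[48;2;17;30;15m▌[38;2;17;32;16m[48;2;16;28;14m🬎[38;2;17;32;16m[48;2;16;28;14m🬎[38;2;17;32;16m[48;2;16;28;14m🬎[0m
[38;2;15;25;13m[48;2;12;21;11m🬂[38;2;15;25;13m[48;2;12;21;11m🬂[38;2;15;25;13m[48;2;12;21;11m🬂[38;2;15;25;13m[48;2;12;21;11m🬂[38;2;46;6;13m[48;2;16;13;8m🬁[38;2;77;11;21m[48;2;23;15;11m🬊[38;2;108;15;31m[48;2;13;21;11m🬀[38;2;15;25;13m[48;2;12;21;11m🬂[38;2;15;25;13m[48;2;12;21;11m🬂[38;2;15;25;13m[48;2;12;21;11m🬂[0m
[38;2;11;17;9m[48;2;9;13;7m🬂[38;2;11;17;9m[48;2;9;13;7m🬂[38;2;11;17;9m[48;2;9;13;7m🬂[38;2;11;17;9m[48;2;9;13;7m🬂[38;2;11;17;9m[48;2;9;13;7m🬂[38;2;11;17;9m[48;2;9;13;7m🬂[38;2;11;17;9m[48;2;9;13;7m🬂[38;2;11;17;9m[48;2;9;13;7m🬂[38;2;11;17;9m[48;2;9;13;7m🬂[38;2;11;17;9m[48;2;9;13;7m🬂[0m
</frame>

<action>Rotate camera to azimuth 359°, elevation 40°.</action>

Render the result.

<frame>
[38;2;26;50;25m[48;2;23;45;22m🬂[38;2;26;50;25m[48;2;23;45;22m🬂[38;2;26;50;25m[48;2;23;45;22m🬂[38;2;26;50;25m[48;2;23;45;22m🬂[38;2;26;50;25m[48;2;23;45;22m🬂[38;2;26;50;25m[48;2;23;45;22m🬂[38;2;26;50;25m[48;2;23;45;22m🬂[38;2;26;50;25m[48;2;23;45;22m🬂[38;2;26;50;25m[48;2;23;45;22m🬂[38;2;26;50;25m[48;2;23;45;22m🬂[0m
[38;2;21;40;20m[48;2;19;36;18m🬎[38;2;21;40;20m[48;2;19;36;18m🬎[38;2;21;40;20m[48;2;19;36;18m🬎[38;2;21;40;20m[48;2;19;36;18m🬎[38;2;21;39;19m[48;2;42;6;12m🬝[38;2;21;40;20m[48;2;87;12;24m🬎[38;2;21;40;20m[48;2;19;36;18m🬎[38;2;21;40;20m[48;2;19;36;18m🬎[38;2;21;40;20m[48;2;19;36;18m🬎[38;2;21;40;20m[48;2;19;36;18m🬎[0m
[38;2;17;32;16m[48;2;16;28;14m🬎[38;2;17;32;16m[48;2;16;28;14m🬎[38;2;17;32;16m[48;2;16;28;14m🬎[38;2;17;32;16m[48;2;16;28;14m🬎[38;2;38;5;10m[48;2;79;11;22m▌[38;2;114;19;34m[48;2;186;79;97m🬴[38;2;130;18;37m[48;2;17;30;15m▌[38;2;17;32;16m[48;2;16;28;14m🬎[38;2;17;32;16m[48;2;16;28;14m🬎[38;2;17;32;16m[48;2;16;28;14m🬎[0m
[38;2;15;25;13m[48;2;12;21;11m🬂[38;2;15;25;13m[48;2;12;21;11m🬂[38;2;15;25;13m[48;2;12;21;11m🬂[38;2;15;25;13m[48;2;12;21;11m🬂[38;2;64;9;18m[48;2;16;13;8m🬁[38;2;89;12;25m[48;2;28;16;12m🬊[38;2;113;16;32m[48;2;13;21;11m🬀[38;2;15;25;13m[48;2;12;21;11m🬂[38;2;15;25;13m[48;2;12;21;11m🬂[38;2;15;25;13m[48;2;12;21;11m🬂[0m
[38;2;11;17;9m[48;2;9;13;7m🬂[38;2;11;17;9m[48;2;9;13;7m🬂[38;2;11;17;9m[48;2;9;13;7m🬂[38;2;11;17;9m[48;2;9;13;7m🬂[38;2;11;17;9m[48;2;9;13;7m🬂[38;2;11;17;9m[48;2;9;13;7m🬂[38;2;11;17;9m[48;2;9;13;7m🬂[38;2;11;17;9m[48;2;9;13;7m🬂[38;2;11;17;9m[48;2;9;13;7m🬂[38;2;11;17;9m[48;2;9;13;7m🬂[0m
</frame>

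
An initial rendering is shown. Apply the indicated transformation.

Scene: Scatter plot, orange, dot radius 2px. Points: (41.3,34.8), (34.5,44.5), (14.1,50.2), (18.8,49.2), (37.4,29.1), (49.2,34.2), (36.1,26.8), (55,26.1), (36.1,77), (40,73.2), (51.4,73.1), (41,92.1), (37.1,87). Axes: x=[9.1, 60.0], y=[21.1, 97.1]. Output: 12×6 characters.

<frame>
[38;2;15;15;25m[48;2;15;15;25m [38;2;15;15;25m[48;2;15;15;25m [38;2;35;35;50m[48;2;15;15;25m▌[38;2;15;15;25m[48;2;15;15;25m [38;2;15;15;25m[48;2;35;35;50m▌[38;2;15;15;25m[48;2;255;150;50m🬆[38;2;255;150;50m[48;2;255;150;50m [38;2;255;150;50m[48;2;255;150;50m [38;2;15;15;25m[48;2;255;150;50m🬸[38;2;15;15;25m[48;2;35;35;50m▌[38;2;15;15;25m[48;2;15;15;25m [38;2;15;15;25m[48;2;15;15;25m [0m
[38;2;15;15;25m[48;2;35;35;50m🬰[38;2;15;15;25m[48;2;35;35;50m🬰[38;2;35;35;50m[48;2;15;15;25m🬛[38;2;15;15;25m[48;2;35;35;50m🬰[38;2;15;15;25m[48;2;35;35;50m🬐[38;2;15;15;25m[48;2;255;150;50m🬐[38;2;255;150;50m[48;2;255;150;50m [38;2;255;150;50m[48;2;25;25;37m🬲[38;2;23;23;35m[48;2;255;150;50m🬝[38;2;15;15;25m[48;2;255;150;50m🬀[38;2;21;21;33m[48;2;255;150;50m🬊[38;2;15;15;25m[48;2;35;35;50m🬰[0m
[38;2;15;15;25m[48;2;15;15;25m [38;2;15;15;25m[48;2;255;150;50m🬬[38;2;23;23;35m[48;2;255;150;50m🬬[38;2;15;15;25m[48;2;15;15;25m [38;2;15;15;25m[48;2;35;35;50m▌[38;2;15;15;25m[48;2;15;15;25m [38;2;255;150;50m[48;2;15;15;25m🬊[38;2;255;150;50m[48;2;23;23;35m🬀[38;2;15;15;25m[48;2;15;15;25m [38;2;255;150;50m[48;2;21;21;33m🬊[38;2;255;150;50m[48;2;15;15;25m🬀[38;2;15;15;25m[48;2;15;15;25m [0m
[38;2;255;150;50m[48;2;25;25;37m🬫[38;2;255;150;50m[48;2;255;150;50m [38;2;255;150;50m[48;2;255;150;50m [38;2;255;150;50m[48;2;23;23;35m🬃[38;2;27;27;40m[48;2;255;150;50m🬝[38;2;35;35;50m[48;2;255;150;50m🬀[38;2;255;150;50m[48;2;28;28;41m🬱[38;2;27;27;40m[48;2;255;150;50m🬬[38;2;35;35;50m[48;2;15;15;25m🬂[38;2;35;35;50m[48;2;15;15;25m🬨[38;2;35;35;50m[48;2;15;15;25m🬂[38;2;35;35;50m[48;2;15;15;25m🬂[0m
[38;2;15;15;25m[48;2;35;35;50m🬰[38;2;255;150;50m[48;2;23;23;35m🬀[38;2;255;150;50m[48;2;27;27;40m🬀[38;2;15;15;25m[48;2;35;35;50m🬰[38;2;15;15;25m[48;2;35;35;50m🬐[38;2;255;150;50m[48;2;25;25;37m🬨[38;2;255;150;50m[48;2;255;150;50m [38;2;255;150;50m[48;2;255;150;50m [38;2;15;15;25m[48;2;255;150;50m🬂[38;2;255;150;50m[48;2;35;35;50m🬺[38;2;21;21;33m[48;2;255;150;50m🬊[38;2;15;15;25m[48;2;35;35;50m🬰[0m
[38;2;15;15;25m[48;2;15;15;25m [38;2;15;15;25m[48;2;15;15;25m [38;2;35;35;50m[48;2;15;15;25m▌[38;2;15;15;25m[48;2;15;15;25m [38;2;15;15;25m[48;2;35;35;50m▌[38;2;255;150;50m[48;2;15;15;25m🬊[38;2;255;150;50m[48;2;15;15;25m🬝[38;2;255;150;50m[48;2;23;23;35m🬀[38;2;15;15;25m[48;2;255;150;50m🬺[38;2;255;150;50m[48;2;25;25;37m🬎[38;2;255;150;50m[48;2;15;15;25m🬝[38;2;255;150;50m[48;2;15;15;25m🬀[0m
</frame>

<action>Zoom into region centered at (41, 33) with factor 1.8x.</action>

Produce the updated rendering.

<frame>
[38;2;15;15;25m[48;2;15;15;25m [38;2;15;15;25m[48;2;15;15;25m [38;2;27;27;40m[48;2;255;150;50m🬝[38;2;15;15;25m[48;2;255;150;50m🬊[38;2;15;15;25m[48;2;35;35;50m▌[38;2;15;15;25m[48;2;15;15;25m [38;2;15;15;25m[48;2;15;15;25m [38;2;35;35;50m[48;2;15;15;25m▌[38;2;15;15;25m[48;2;15;15;25m [38;2;15;15;25m[48;2;35;35;50m▌[38;2;15;15;25m[48;2;15;15;25m [38;2;15;15;25m[48;2;15;15;25m [0m
[38;2;15;15;25m[48;2;35;35;50m🬰[38;2;15;15;25m[48;2;35;35;50m🬰[38;2;255;150;50m[48;2;28;28;41m🬊[38;2;255;150;50m[48;2;15;15;25m🬝[38;2;255;150;50m[48;2;31;31;45m🬀[38;2;23;23;35m[48;2;255;150;50m🬝[38;2;15;15;25m[48;2;35;35;50m🬰[38;2;35;35;50m[48;2;15;15;25m🬛[38;2;15;15;25m[48;2;35;35;50m🬰[38;2;15;15;25m[48;2;35;35;50m🬐[38;2;15;15;25m[48;2;35;35;50m🬰[38;2;15;15;25m[48;2;35;35;50m🬰[0m
[38;2;15;15;25m[48;2;15;15;25m [38;2;15;15;25m[48;2;15;15;25m [38;2;35;35;50m[48;2;15;15;25m▌[38;2;15;15;25m[48;2;255;150;50m🬝[38;2;25;25;37m[48;2;255;150;50m🬥[38;2;255;150;50m[48;2;255;150;50m [38;2;255;150;50m[48;2;15;15;25m🬛[38;2;35;35;50m[48;2;15;15;25m▌[38;2;15;15;25m[48;2;255;150;50m🬆[38;2;255;150;50m[48;2;35;35;50m🬺[38;2;15;15;25m[48;2;255;150;50m🬬[38;2;15;15;25m[48;2;15;15;25m [0m
[38;2;35;35;50m[48;2;15;15;25m🬂[38;2;35;35;50m[48;2;15;15;25m🬂[38;2;255;150;50m[48;2;31;31;45m🬇[38;2;255;150;50m[48;2;255;150;50m [38;2;255;150;50m[48;2;255;150;50m [38;2;255;150;50m[48;2;20;20;31m🬅[38;2;35;35;50m[48;2;15;15;25m🬂[38;2;35;35;50m[48;2;15;15;25m🬕[38;2;255;150;50m[48;2;19;19;30m🬁[38;2;255;150;50m[48;2;28;28;41m🬆[38;2;28;28;41m[48;2;255;150;50m🬆[38;2;255;150;50m[48;2;35;35;50m🬺[0m
[38;2;15;15;25m[48;2;35;35;50m🬰[38;2;15;15;25m[48;2;35;35;50m🬰[38;2;35;35;50m[48;2;15;15;25m🬛[38;2;23;23;35m[48;2;255;150;50m🬺[38;2;255;150;50m[48;2;31;31;45m🬀[38;2;15;15;25m[48;2;35;35;50m🬰[38;2;15;15;25m[48;2;35;35;50m🬰[38;2;35;35;50m[48;2;15;15;25m🬛[38;2;15;15;25m[48;2;35;35;50m🬰[38;2;15;15;25m[48;2;35;35;50m🬐[38;2;23;23;35m[48;2;255;150;50m🬺[38;2;255;150;50m[48;2;21;21;33m🬆[0m
[38;2;15;15;25m[48;2;15;15;25m [38;2;15;15;25m[48;2;15;15;25m [38;2;35;35;50m[48;2;15;15;25m▌[38;2;15;15;25m[48;2;15;15;25m [38;2;15;15;25m[48;2;35;35;50m▌[38;2;15;15;25m[48;2;15;15;25m [38;2;15;15;25m[48;2;15;15;25m [38;2;35;35;50m[48;2;15;15;25m▌[38;2;15;15;25m[48;2;15;15;25m [38;2;15;15;25m[48;2;35;35;50m▌[38;2;15;15;25m[48;2;15;15;25m [38;2;15;15;25m[48;2;15;15;25m [0m
</frame>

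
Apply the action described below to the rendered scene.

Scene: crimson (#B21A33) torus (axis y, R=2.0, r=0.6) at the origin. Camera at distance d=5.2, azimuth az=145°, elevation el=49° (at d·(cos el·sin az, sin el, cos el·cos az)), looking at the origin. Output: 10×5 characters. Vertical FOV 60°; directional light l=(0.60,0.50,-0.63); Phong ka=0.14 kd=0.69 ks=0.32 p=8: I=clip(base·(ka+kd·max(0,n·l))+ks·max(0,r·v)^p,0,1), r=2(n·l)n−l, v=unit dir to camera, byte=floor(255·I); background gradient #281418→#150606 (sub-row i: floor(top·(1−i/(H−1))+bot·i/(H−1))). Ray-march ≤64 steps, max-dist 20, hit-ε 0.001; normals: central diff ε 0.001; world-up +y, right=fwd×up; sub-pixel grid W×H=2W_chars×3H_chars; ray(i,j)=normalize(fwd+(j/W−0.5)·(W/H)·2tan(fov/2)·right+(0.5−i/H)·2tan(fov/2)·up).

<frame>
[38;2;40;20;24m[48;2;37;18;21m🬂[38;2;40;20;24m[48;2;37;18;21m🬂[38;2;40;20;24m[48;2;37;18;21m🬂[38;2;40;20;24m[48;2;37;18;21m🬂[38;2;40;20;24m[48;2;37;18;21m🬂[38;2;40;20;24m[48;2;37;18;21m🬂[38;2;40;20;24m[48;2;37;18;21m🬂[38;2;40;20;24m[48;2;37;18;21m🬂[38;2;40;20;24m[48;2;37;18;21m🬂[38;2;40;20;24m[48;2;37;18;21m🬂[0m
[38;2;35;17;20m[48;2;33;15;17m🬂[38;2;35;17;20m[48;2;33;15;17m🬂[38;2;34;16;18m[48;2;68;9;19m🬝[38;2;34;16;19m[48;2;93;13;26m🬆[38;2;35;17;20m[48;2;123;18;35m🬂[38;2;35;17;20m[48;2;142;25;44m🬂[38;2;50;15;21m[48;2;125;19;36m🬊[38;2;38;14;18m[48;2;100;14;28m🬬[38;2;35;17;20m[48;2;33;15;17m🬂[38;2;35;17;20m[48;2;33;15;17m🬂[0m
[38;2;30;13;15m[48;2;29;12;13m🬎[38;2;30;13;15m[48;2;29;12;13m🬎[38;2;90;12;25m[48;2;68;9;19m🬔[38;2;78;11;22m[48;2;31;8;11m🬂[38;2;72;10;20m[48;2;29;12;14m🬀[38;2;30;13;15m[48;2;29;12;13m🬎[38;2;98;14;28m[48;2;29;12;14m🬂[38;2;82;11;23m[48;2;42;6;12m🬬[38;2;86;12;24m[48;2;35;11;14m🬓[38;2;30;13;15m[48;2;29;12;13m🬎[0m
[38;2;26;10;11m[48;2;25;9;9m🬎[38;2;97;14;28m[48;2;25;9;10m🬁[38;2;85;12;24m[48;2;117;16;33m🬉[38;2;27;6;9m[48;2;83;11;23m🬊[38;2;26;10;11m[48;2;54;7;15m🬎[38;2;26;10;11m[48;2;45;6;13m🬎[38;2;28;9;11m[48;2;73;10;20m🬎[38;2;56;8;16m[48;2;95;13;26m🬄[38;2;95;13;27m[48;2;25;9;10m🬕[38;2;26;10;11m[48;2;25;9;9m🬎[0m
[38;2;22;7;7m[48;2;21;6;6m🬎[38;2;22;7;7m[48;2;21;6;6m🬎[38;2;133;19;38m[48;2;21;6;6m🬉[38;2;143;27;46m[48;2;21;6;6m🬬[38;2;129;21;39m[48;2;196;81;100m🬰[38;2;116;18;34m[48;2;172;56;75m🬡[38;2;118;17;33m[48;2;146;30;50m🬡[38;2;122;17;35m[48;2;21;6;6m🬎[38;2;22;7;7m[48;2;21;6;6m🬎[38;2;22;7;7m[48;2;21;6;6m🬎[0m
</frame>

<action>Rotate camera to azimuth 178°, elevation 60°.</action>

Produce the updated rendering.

<frame>
[38;2;40;20;24m[48;2;37;18;21m🬂[38;2;40;20;24m[48;2;37;18;21m🬂[38;2;40;20;24m[48;2;37;18;21m🬂[38;2;40;20;24m[48;2;37;18;21m🬂[38;2;40;20;24m[48;2;37;18;21m🬂[38;2;40;20;24m[48;2;37;18;21m🬂[38;2;40;20;24m[48;2;37;18;21m🬂[38;2;40;20;24m[48;2;37;18;21m🬂[38;2;40;20;24m[48;2;37;18;21m🬂[38;2;40;20;24m[48;2;37;18;21m🬂[0m
[38;2;35;17;20m[48;2;33;15;17m🬂[38;2;35;17;20m[48;2;33;15;17m🬂[38;2;34;16;18m[48;2;91;13;26m🬝[38;2;43;14;19m[48;2;81;11;22m🬡[38;2;97;14;27m[48;2;71;10;20m🬍[38;2;195;78;97m[48;2;108;18;32m🬇[38;2;51;13;19m[48;2;146;31;50m🬂[38;2;47;13;19m[48;2;118;17;34m🬬[38;2;35;17;20m[48;2;33;15;17m🬂[38;2;35;17;20m[48;2;33;15;17m🬂[0m
[38;2;30;13;15m[48;2;29;12;13m🬎[38;2;30;13;15m[48;2;29;12;13m🬎[38;2;103;15;29m[48;2;60;8;17m▌[38;2;32;10;13m[48;2;24;3;7m🬧[38;2;30;13;15m[48;2;29;12;13m🬎[38;2;30;13;15m[48;2;29;12;13m🬎[38;2;135;19;38m[48;2;29;12;14m🬁[38;2;124;18;35m[48;2;100;14;28m🬄[38;2;72;10;20m[48;2;31;10;13m🬓[38;2;30;13;15m[48;2;29;12;13m🬎[0m
[38;2;26;10;11m[48;2;25;9;9m🬎[38;2;26;10;11m[48;2;25;9;9m🬎[38;2;74;10;20m[48;2;129;24;41m🬉[38;2;32;5;10m[48;2;80;11;23m🬬[38;2;26;10;11m[48;2;24;3;7m🬎[38;2;26;10;11m[48;2;24;3;7m🬎[38;2;31;9;12m[48;2;61;8;17m🬕[38;2;86;12;24m[48;2;80;11;22m🬷[38;2;71;10;19m[48;2;26;10;10m▌[38;2;26;10;11m[48;2;25;9;9m🬎[0m
[38;2;22;7;7m[48;2;21;6;6m🬎[38;2;22;7;7m[48;2;21;6;6m🬎[38;2;157;37;57m[48;2;21;6;6m🬉[38;2;168;56;75m[48;2;57;10;17m🬪[38;2;70;10;19m[48;2;140;37;54m🬂[38;2;66;9;19m[48;2;114;20;35m🬂[38;2;84;12;23m[48;2;103;14;29m🬂[38;2;82;11;23m[48;2;21;6;6m🬎[38;2;22;7;7m[48;2;21;6;6m🬎[38;2;22;7;7m[48;2;21;6;6m🬎[0m
</frame>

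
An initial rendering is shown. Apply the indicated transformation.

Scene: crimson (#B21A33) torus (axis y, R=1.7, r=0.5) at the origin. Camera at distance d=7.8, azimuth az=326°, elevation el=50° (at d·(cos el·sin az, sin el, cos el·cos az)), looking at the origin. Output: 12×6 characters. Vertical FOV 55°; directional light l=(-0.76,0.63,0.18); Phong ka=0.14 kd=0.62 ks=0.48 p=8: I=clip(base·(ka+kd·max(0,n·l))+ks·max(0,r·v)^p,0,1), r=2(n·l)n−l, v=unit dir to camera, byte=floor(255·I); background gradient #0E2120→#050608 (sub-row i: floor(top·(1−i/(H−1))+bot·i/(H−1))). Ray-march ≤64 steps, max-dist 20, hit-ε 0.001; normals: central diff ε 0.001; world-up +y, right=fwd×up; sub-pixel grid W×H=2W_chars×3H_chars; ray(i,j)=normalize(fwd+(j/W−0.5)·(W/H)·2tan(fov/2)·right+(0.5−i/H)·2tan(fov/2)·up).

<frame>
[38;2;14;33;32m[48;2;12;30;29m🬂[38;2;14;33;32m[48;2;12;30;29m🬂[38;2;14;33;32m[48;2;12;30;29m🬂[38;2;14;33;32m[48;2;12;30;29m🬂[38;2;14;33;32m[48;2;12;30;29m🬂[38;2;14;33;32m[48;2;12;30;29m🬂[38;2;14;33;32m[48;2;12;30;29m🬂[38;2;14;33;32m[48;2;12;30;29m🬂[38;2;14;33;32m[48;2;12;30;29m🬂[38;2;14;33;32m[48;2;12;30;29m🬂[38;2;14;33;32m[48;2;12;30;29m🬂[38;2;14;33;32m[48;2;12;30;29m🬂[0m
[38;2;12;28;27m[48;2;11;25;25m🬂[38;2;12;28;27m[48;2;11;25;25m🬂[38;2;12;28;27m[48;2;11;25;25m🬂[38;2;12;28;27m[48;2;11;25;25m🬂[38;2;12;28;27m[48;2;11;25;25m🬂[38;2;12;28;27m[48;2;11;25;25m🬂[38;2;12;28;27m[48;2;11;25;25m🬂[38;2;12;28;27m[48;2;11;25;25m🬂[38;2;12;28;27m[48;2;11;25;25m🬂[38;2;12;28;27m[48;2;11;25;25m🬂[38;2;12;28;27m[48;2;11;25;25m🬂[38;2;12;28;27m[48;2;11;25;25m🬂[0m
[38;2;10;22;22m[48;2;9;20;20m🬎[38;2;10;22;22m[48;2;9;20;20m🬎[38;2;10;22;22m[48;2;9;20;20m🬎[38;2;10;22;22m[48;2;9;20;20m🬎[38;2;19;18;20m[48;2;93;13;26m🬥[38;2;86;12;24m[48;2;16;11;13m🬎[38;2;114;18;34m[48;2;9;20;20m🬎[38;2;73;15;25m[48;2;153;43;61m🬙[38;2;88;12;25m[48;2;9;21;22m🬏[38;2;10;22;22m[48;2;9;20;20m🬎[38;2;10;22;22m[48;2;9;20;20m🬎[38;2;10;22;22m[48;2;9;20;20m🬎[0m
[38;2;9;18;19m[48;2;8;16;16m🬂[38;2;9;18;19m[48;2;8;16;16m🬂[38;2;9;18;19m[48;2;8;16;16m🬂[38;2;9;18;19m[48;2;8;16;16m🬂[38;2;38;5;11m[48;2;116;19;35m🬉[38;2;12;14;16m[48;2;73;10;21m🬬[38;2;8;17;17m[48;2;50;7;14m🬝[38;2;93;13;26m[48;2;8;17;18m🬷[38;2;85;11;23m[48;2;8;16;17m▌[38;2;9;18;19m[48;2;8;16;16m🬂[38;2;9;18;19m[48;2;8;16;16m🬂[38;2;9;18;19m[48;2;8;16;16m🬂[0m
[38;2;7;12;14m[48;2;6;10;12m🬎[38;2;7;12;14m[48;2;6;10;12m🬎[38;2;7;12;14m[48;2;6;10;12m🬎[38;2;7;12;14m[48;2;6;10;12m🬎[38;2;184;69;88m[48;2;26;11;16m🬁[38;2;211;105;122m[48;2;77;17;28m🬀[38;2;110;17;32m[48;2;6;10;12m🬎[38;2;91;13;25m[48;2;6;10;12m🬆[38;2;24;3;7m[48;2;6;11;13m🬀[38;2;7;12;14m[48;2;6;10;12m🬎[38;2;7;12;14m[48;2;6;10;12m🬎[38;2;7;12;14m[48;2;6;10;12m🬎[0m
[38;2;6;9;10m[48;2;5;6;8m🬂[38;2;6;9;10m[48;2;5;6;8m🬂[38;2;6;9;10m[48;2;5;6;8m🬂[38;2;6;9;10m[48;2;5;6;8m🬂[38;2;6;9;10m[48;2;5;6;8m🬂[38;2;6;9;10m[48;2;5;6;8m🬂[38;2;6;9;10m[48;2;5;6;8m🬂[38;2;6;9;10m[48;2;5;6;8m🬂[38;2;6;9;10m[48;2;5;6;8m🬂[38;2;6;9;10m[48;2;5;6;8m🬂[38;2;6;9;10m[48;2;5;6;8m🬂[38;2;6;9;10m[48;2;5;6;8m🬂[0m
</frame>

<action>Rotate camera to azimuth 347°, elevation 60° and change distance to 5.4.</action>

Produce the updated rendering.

<frame>
[38;2;14;33;32m[48;2;12;30;29m🬂[38;2;14;33;32m[48;2;12;30;29m🬂[38;2;14;33;32m[48;2;12;30;29m🬂[38;2;14;33;32m[48;2;12;30;29m🬂[38;2;14;33;32m[48;2;12;30;29m🬂[38;2;14;33;32m[48;2;12;30;29m🬂[38;2;14;33;32m[48;2;12;30;29m🬂[38;2;14;33;32m[48;2;12;30;29m🬂[38;2;14;33;32m[48;2;12;30;29m🬂[38;2;14;33;32m[48;2;12;30;29m🬂[38;2;14;33;32m[48;2;12;30;29m🬂[38;2;14;33;32m[48;2;12;30;29m🬂[0m
[38;2;12;28;27m[48;2;11;25;25m🬂[38;2;12;28;27m[48;2;11;25;25m🬂[38;2;12;28;27m[48;2;11;25;25m🬂[38;2;12;28;27m[48;2;11;25;25m🬂[38;2;11;27;26m[48;2;91;13;26m🬎[38;2;12;28;27m[48;2;89;12;25m🬂[38;2;12;28;27m[48;2;113;26;40m🬂[38;2;29;23;25m[48;2;145;45;61m🬎[38;2;11;26;26m[48;2;83;12;23m🬬[38;2;12;28;27m[48;2;11;25;25m🬂[38;2;12;28;27m[48;2;11;25;25m🬂[38;2;12;28;27m[48;2;11;25;25m🬂[0m
[38;2;10;22;22m[48;2;9;20;20m🬎[38;2;10;22;22m[48;2;9;20;20m🬎[38;2;10;22;22m[48;2;9;20;20m🬎[38;2;30;15;18m[48;2;95;14;27m🬟[38;2;60;8;17m[48;2;22;7;10m🬂[38;2;44;6;12m[48;2;9;20;21m🬂[38;2;77;11;22m[48;2;9;20;21m🬂[38;2;243;129;148m[48;2;54;20;27m🬁[38;2;115;17;33m[48;2;152;41;60m🬷[38;2;77;11;21m[48;2;9;21;22m🬓[38;2;10;22;22m[48;2;9;20;20m🬎[38;2;10;22;22m[48;2;9;20;20m🬎[0m
[38;2;9;18;19m[48;2;8;16;16m🬂[38;2;9;18;19m[48;2;8;16;16m🬂[38;2;8;16;17m[48;2;132;19;37m▌[38;2;64;9;18m[48;2;123;33;48m🬨[38;2;24;3;7m[48;2;8;16;17m▌[38;2;9;18;19m[48;2;8;16;16m🬂[38;2;9;18;19m[48;2;8;16;16m🬂[38;2;9;18;19m[48;2;8;16;16m🬂[38;2;116;16;33m[48;2;103;14;29m🬊[38;2;89;12;25m[48;2;33;4;9m▌[38;2;9;18;19m[48;2;8;16;16m🬂[38;2;9;18;19m[48;2;8;16;16m🬂[0m
[38;2;7;12;14m[48;2;6;10;12m🬎[38;2;7;12;14m[48;2;6;10;12m🬎[38;2;7;12;14m[48;2;6;10;12m🬎[38;2;194;88;105m[48;2;84;19;31m🬧[38;2;69;11;21m[48;2;193;96;112m🬎[38;2;22;11;15m[48;2;86;14;26m🬊[38;2;7;13;15m[48;2;77;11;22m🬂[38;2;7;13;15m[48;2;90;12;25m🬀[38;2;89;12;25m[48;2;63;9;18m🬝[38;2;60;8;17m[48;2;6;11;13m🬄[38;2;7;12;14m[48;2;6;10;12m🬎[38;2;7;12;14m[48;2;6;10;12m🬎[0m
[38;2;6;9;10m[48;2;5;6;8m🬂[38;2;6;9;10m[48;2;5;6;8m🬂[38;2;6;9;10m[48;2;5;6;8m🬂[38;2;6;9;10m[48;2;5;6;8m🬂[38;2;125;28;44m[48;2;5;6;8m🬊[38;2;123;31;46m[48;2;5;6;8m🬎[38;2;100;16;30m[48;2;5;6;8m🬎[38;2;84;12;24m[48;2;19;6;9m🬆[38;2;65;9;18m[48;2;5;7;8m🬀[38;2;6;9;10m[48;2;5;6;8m🬂[38;2;6;9;10m[48;2;5;6;8m🬂[38;2;6;9;10m[48;2;5;6;8m🬂[0m
</frame>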